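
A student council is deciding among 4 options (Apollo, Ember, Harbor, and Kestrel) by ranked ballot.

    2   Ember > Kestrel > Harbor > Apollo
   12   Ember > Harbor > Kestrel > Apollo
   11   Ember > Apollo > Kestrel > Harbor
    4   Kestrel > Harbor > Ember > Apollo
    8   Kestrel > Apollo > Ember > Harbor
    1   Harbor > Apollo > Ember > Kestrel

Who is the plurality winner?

First-place vote totals:
  Apollo: 0
  Ember: 25
  Harbor: 1
  Kestrel: 12
Ember has the most first-place votes.

Ember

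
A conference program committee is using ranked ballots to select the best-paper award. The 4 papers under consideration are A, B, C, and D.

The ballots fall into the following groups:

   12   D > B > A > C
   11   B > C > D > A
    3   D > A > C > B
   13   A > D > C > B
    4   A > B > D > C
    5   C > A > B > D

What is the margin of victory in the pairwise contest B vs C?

Ballots ranking B above C: 12+11+4 = 27.
Ballots ranking C above B: 3+13+5 = 21.
B wins 27–21, a margin of 6.

6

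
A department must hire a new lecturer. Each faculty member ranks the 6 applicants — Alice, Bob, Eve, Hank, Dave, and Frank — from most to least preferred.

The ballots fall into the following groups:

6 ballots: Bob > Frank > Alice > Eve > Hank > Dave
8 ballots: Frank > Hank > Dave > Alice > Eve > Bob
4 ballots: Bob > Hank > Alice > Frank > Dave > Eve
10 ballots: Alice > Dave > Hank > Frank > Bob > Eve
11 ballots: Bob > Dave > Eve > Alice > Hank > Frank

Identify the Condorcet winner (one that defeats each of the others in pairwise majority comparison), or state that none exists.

Head-to-head results (39 voters total):
Alice vs Bob: Bob wins 21–18.
Alice vs Eve: Alice wins 28–11.
Alice vs Hank: Alice wins 27–12.
Alice vs Dave: Alice wins 20–19.
Alice vs Frank: Alice wins 25–14.
Bob vs Eve: Bob wins 31–8.
Bob vs Hank: Bob wins 21–18.
Bob vs Dave: Bob wins 21–18.
Bob vs Frank: Bob wins 21–18.
Eve vs Hank: Hank wins 22–17.
Eve vs Dave: Dave wins 33–6.
Eve vs Frank: Frank wins 28–11.
Hank vs Dave: Dave wins 21–18.
Hank vs Frank: Hank wins 25–14.
Dave vs Frank: Dave wins 21–18.
Bob beats each rival — Alice (21–18), Eve (31–8), Hank (21–18), Dave (21–18), Frank (21–18) — so Bob is the Condorcet winner.

Bob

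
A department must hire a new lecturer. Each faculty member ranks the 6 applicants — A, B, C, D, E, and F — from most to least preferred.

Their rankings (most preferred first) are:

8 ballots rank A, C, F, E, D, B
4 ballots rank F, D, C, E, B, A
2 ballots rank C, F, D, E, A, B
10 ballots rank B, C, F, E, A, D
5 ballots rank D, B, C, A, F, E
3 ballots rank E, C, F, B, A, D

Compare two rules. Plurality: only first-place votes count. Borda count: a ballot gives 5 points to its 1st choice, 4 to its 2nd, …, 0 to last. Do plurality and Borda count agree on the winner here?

Plurality first-place counts: A 8, B 10, C 2, D 5, E 3, F 4 → B.
Borda totals: A 65, B 80, C 121, D 55, E 63, F 96 → C.
The two rules disagree: plurality picks B, Borda picks C.

No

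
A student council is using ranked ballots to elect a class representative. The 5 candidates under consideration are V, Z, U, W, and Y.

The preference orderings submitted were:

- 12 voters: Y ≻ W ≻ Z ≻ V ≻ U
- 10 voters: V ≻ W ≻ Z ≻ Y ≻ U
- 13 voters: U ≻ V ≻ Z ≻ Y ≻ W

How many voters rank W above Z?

Ballots ranking W above Z: 12+10 = 22.
Ballots ranking Z above W: 13.
So 22 of 35 voters prefer W to Z.

22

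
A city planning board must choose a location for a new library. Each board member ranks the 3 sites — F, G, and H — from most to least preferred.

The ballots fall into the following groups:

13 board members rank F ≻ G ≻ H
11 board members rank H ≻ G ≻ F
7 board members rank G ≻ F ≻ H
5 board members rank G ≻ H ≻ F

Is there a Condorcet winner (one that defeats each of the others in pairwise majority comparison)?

Yes

Head-to-head results (36 voters total):
F vs G: G wins 23–13.
F vs H: F wins 20–16.
G vs H: G wins 25–11.
G beats each rival — F (23–13), H (25–11) — so G is the Condorcet winner.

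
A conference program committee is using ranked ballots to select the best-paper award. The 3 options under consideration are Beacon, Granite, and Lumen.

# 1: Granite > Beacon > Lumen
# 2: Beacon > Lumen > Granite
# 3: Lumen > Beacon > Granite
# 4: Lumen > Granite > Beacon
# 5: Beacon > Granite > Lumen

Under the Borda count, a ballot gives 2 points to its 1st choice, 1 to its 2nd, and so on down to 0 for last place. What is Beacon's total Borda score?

6

Borda scores:
  Beacon: 1 + 2 + 1 + 0 + 2 = 6
  Granite: 2 + 0 + 0 + 1 + 1 = 4
  Lumen: 0 + 1 + 2 + 2 + 0 = 5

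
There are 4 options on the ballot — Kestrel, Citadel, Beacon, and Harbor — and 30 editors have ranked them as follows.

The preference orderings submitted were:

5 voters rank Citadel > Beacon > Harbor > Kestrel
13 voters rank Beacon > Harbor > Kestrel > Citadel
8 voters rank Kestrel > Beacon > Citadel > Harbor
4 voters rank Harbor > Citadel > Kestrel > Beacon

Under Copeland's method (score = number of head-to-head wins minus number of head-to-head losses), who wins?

Beacon

Pairwise results:
  Kestrel vs Citadel: Kestrel wins 21–9.
  Kestrel vs Beacon: Beacon wins 18–12.
  Kestrel vs Harbor: Harbor wins 22–8.
  Citadel vs Beacon: Beacon wins 21–9.
  Citadel vs Harbor: Harbor wins 17–13.
  Beacon vs Harbor: Beacon wins 26–4.
Copeland scores (wins − losses):
  Kestrel: 1 − 2 = -1
  Citadel: 0 − 3 = -3
  Beacon: 3 − 0 = 3
  Harbor: 2 − 1 = 1
Beacon has the best Copeland score.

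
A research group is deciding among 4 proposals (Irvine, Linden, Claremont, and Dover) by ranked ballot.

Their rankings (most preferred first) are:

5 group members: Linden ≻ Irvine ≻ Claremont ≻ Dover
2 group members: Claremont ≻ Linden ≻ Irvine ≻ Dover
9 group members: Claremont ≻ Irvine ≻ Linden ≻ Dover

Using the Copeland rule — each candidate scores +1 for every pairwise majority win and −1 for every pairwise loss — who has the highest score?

Claremont

Pairwise results:
  Irvine vs Linden: Irvine wins 9–7.
  Irvine vs Claremont: Claremont wins 11–5.
  Irvine vs Dover: Irvine wins 16–0.
  Linden vs Claremont: Claremont wins 11–5.
  Linden vs Dover: Linden wins 16–0.
  Claremont vs Dover: Claremont wins 16–0.
Copeland scores (wins − losses):
  Irvine: 2 − 1 = 1
  Linden: 1 − 2 = -1
  Claremont: 3 − 0 = 3
  Dover: 0 − 3 = -3
Claremont has the best Copeland score.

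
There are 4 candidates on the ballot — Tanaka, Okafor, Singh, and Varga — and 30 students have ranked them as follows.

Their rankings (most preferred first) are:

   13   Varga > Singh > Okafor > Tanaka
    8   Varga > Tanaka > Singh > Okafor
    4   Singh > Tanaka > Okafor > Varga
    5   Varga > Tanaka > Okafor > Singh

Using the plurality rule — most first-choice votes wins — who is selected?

First-place vote totals:
  Tanaka: 0
  Okafor: 0
  Singh: 4
  Varga: 26
Varga has the most first-place votes.

Varga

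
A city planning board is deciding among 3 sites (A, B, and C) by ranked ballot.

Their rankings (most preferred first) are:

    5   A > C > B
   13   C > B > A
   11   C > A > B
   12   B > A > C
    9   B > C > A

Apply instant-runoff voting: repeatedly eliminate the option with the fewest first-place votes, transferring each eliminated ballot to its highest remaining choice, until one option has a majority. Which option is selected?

Round 1: C 24, B 21, A 5. A has the fewest and is eliminated.
Round 2: C 29, B 21. C has a majority.

C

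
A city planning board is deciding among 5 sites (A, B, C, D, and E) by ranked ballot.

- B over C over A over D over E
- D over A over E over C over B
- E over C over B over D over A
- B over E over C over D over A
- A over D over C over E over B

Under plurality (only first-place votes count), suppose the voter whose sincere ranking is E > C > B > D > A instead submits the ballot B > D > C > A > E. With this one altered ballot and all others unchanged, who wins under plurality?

B

First-place totals with the altered ballot: A 1, B 3, C 0, D 1, E 0.
The winner is unchanged: still B.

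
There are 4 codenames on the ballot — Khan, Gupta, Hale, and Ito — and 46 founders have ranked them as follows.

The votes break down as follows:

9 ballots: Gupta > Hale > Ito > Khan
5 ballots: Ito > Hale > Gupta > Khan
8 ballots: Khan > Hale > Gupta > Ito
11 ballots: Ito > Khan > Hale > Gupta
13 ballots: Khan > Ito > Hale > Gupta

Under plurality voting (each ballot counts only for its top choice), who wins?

First-place vote totals:
  Khan: 21
  Gupta: 9
  Hale: 0
  Ito: 16
Khan has the most first-place votes.

Khan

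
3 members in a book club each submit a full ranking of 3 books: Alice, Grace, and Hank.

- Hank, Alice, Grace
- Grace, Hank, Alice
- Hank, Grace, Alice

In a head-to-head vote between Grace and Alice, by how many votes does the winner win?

1

Ballots ranking Grace above Alice: 2.
Ballots ranking Alice above Grace: 1.
Grace wins 2–1, a margin of 1.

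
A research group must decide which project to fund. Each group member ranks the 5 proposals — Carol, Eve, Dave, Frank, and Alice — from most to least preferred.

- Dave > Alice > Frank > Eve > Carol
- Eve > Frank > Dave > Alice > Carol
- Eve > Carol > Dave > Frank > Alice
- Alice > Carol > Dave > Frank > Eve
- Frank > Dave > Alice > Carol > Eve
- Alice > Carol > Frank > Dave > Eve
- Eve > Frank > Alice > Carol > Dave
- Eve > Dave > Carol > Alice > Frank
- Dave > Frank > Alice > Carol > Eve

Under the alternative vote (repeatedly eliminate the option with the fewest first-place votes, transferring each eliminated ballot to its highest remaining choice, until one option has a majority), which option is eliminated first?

Round 1: Eve 4, Dave 2, Alice 2, Frank 1, Carol 0. Carol has the fewest and is eliminated.
Round 2: Eve 4, Dave 2, Alice 2, Frank 1. Frank has the fewest and is eliminated.
Round 3: Eve 4, Dave 3, Alice 2. Alice has the fewest and is eliminated.
Round 4: Dave 5, Eve 4. Dave has a majority.

Carol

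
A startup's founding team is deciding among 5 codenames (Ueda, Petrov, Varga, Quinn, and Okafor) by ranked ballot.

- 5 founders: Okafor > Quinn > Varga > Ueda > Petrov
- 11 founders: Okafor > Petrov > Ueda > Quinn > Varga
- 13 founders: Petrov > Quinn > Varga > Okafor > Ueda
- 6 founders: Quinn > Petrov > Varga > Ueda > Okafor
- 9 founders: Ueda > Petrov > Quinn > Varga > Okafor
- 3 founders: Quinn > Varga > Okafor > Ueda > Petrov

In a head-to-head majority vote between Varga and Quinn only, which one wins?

Ballots ranking Varga above Quinn: 0.
Ballots ranking Quinn above Varga: 5+11+13+6+9+3 = 47.
Quinn wins the head-to-head, 47–0.

Quinn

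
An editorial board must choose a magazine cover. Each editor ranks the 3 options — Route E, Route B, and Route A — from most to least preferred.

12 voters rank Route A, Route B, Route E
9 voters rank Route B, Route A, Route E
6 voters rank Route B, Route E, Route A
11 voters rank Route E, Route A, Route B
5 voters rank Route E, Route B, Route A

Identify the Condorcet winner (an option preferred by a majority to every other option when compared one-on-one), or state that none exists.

Head-to-head results (43 voters total):
Route E vs Route B: Route B wins 27–16.
Route E vs Route A: Route E wins 22–21.
Route B vs Route A: Route A wins 23–20.
No candidate beats all others: Route E beats Route A beats Route B beats Route E, a majority cycle.

No Condorcet winner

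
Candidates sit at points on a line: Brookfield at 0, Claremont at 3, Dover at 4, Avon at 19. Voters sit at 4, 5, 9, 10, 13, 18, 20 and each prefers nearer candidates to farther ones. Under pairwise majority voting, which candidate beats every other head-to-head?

Dover

With single-peaked preferences on a line, the Condorcet winner is the candidate closest to the median voter.
The median voter (position 10) is closest to Dover at 4.
Check: Dover vs Claremont — voters closer to Dover: 7 of 7.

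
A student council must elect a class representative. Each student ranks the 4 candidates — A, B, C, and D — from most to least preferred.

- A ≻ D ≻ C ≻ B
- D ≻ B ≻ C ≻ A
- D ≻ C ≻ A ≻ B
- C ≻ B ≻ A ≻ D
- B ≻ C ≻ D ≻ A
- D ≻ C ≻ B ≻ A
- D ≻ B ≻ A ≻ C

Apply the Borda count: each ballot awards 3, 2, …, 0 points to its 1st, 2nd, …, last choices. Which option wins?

D

Borda scores:
  A: 3 + 0 + 1 + 1 + 0 + 0 + 1 = 6
  B: 0 + 2 + 0 + 2 + 3 + 1 + 2 = 10
  C: 1 + 1 + 2 + 3 + 2 + 2 + 0 = 11
  D: 2 + 3 + 3 + 0 + 1 + 3 + 3 = 15
D has the highest total.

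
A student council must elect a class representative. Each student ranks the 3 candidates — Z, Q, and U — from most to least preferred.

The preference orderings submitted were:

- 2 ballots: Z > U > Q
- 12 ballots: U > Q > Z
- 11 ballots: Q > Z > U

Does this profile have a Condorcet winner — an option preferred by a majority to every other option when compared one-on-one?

Head-to-head results (25 voters total):
Z vs Q: Q wins 23–2.
Z vs U: Z wins 13–12.
Q vs U: U wins 14–11.
No candidate beats all others: Z beats U beats Q beats Z, a majority cycle.

No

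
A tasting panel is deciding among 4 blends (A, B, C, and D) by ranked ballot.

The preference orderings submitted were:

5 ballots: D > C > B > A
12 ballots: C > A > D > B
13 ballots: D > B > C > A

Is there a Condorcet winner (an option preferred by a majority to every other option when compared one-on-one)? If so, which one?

D

Head-to-head results (30 voters total):
A vs B: B wins 18–12.
A vs C: C wins 30–0.
A vs D: D wins 18–12.
B vs C: C wins 17–13.
B vs D: D wins 30–0.
C vs D: D wins 18–12.
D beats each rival — A (18–12), B (30–0), C (18–12) — so D is the Condorcet winner.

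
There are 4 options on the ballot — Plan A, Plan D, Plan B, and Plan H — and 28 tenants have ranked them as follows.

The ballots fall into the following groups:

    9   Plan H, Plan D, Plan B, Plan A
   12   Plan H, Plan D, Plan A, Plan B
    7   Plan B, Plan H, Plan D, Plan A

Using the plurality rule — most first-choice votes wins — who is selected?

First-place vote totals:
  Plan A: 0
  Plan D: 0
  Plan B: 7
  Plan H: 21
Plan H has the most first-place votes.

Plan H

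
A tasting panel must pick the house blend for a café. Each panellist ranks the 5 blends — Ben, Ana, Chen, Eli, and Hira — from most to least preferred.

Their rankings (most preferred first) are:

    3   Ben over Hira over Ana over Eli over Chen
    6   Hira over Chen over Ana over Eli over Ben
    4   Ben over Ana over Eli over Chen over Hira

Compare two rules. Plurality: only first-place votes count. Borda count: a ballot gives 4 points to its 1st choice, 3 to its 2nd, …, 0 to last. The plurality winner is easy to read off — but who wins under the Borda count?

Hira

Plurality first-place counts: Ben 7, Ana 0, Chen 0, Eli 0, Hira 6 → Ben.
Borda totals: Ben 28, Ana 30, Chen 22, Eli 17, Hira 33 → Hira.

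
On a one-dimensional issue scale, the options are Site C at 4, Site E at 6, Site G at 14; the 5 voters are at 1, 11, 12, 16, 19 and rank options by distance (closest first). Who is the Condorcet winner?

With single-peaked preferences on a line, the Condorcet winner is the candidate closest to the median voter.
The median voter (position 12) is closest to Site G at 14.
Check: Site G vs Site E — voters closer to Site G: 4 of 5.

Site G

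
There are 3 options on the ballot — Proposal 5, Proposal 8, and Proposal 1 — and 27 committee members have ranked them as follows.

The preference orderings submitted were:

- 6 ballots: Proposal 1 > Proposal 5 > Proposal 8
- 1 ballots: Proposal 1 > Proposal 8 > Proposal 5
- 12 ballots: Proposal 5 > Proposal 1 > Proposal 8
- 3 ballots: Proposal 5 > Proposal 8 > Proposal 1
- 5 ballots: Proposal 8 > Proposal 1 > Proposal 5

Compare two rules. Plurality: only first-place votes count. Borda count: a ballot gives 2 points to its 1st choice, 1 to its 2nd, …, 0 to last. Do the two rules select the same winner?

Yes

Plurality first-place counts: Proposal 5 15, Proposal 8 5, Proposal 1 7 → Proposal 5.
Borda totals: Proposal 5 36, Proposal 8 14, Proposal 1 31 → Proposal 5.
The two rules agree on Proposal 5.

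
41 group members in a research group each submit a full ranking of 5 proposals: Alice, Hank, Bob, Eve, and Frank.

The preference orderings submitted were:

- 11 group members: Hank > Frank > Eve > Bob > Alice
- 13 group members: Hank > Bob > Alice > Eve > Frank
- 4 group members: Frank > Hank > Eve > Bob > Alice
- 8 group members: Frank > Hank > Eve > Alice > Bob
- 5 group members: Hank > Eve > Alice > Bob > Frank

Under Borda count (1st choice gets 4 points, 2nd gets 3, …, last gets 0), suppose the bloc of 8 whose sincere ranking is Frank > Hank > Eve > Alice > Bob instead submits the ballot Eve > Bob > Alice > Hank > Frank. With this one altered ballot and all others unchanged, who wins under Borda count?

Borda totals with the altered ballot: Alice 52, Hank 136, Bob 83, Eve 90, Frank 49.
The winner is unchanged: still Hank.

Hank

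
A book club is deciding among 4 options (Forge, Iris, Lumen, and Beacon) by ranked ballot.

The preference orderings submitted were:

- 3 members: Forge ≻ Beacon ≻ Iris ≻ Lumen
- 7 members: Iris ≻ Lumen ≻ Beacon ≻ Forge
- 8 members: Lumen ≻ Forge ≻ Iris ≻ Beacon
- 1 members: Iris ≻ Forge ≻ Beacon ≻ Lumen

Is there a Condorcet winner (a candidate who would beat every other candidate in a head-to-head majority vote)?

No

Head-to-head results (19 voters total):
Forge vs Iris: Forge wins 11–8.
Forge vs Lumen: Lumen wins 15–4.
Forge vs Beacon: Forge wins 12–7.
Iris vs Lumen: Iris wins 11–8.
Iris vs Beacon: Iris wins 16–3.
Lumen vs Beacon: Lumen wins 15–4.
No candidate beats all others: Forge beats Iris beats Lumen beats Forge, a majority cycle.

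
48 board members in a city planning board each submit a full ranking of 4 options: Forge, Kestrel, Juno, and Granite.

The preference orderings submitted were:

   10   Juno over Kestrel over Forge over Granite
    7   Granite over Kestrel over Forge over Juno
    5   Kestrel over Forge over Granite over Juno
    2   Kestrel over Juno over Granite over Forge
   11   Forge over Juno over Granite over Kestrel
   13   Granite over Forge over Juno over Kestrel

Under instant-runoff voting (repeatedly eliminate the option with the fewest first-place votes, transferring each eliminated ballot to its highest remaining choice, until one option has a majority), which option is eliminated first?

Kestrel

Round 1: Granite 20, Forge 11, Juno 10, Kestrel 7. Kestrel has the fewest and is eliminated.
Round 2: Granite 20, Forge 16, Juno 12. Juno has the fewest and is eliminated.
Round 3: Forge 26, Granite 22. Forge has a majority.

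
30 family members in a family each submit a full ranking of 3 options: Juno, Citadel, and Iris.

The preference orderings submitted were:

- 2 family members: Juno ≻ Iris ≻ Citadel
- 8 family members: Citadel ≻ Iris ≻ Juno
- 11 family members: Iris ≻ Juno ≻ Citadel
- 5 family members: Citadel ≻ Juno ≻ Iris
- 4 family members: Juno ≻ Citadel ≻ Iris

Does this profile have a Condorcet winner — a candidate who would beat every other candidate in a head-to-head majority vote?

No

Head-to-head results (30 voters total):
Juno vs Citadel: Juno wins 17–13.
Juno vs Iris: Iris wins 19–11.
Citadel vs Iris: Citadel wins 17–13.
No candidate beats all others: Juno beats Citadel beats Iris beats Juno, a majority cycle.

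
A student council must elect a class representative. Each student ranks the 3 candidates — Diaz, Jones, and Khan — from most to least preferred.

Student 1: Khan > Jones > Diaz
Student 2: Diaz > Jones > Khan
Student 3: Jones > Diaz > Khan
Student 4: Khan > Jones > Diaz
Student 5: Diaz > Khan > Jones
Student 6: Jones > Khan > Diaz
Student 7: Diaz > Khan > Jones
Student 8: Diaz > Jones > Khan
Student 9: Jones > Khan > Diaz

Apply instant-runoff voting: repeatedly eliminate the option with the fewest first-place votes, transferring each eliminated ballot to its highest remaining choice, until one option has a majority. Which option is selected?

Jones

Round 1: Diaz 4, Jones 3, Khan 2. Khan has the fewest and is eliminated.
Round 2: Jones 5, Diaz 4. Jones has a majority.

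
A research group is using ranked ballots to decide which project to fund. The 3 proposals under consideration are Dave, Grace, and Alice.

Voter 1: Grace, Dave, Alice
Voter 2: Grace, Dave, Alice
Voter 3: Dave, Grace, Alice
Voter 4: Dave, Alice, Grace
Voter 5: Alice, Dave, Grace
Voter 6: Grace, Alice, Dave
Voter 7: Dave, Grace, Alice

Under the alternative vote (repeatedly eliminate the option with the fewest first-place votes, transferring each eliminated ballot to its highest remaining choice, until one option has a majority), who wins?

Round 1: Dave 3, Grace 3, Alice 1. Alice has the fewest and is eliminated.
Round 2: Dave 4, Grace 3. Dave has a majority.

Dave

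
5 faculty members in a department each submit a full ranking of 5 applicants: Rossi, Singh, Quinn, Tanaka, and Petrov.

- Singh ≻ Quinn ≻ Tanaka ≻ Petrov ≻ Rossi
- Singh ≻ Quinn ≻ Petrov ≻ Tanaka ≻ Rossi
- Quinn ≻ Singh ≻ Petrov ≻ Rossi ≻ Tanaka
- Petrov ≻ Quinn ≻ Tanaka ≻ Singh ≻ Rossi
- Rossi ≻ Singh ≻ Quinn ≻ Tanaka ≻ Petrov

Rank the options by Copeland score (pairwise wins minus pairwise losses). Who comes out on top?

Singh

Pairwise results:
  Rossi vs Singh: Singh wins 4–1.
  Rossi vs Quinn: Quinn wins 4–1.
  Rossi vs Tanaka: Tanaka wins 3–2.
  Rossi vs Petrov: Petrov wins 4–1.
  Singh vs Quinn: Singh wins 3–2.
  Singh vs Tanaka: Singh wins 4–1.
  Singh vs Petrov: Singh wins 4–1.
  Quinn vs Tanaka: Quinn wins 5–0.
  Quinn vs Petrov: Quinn wins 4–1.
  Tanaka vs Petrov: Petrov wins 3–2.
Copeland scores (wins − losses):
  Rossi: 0 − 4 = -4
  Singh: 4 − 0 = 4
  Quinn: 3 − 1 = 2
  Tanaka: 1 − 3 = -2
  Petrov: 2 − 2 = 0
Singh has the best Copeland score.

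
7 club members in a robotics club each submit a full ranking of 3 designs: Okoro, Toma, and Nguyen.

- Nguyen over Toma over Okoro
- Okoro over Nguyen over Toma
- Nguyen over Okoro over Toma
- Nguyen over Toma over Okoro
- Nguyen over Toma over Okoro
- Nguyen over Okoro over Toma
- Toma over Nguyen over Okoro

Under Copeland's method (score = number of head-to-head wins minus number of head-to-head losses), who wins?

Pairwise results:
  Okoro vs Toma: Toma wins 4–3.
  Okoro vs Nguyen: Nguyen wins 6–1.
  Toma vs Nguyen: Nguyen wins 6–1.
Copeland scores (wins − losses):
  Okoro: 0 − 2 = -2
  Toma: 1 − 1 = 0
  Nguyen: 2 − 0 = 2
Nguyen has the best Copeland score.

Nguyen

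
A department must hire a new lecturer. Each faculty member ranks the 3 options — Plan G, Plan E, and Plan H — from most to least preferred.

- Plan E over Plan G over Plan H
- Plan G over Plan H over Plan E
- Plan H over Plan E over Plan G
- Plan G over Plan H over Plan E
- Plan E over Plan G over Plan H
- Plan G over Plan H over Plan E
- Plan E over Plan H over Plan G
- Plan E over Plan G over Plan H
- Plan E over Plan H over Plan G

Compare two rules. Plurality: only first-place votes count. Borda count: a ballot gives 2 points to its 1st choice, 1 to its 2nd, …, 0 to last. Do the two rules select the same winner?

Plurality first-place counts: Plan G 3, Plan E 5, Plan H 1 → Plan E.
Borda totals: Plan G 9, Plan E 11, Plan H 7 → Plan E.
The two rules agree on Plan E.

Yes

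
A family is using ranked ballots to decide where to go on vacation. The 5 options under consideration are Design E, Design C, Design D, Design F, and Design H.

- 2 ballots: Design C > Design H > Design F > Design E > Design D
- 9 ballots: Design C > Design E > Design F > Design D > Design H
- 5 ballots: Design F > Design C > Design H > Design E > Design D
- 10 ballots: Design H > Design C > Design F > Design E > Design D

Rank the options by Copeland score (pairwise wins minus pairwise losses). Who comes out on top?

Design C

Pairwise results:
  Design E vs Design C: Design C wins 26–0.
  Design E vs Design D: Design E wins 26–0.
  Design E vs Design F: Design F wins 17–9.
  Design E vs Design H: Design H wins 17–9.
  Design C vs Design D: Design C wins 26–0.
  Design C vs Design F: Design C wins 21–5.
  Design C vs Design H: Design C wins 16–10.
  Design D vs Design F: Design F wins 26–0.
  Design D vs Design H: Design H wins 17–9.
  Design F vs Design H: Design F wins 14–12.
Copeland scores (wins − losses):
  Design E: 1 − 3 = -2
  Design C: 4 − 0 = 4
  Design D: 0 − 4 = -4
  Design F: 3 − 1 = 2
  Design H: 2 − 2 = 0
Design C has the best Copeland score.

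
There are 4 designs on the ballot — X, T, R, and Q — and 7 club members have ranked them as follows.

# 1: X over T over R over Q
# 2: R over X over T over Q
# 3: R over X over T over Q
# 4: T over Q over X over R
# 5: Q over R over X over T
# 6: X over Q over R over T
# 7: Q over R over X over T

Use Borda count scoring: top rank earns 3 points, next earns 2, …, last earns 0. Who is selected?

Borda scores:
  X: 3 + 2 + 2 + 1 + 1 + 3 + 1 = 13
  T: 2 + 1 + 1 + 3 + 0 + 0 + 0 = 7
  R: 1 + 3 + 3 + 0 + 2 + 1 + 2 = 12
  Q: 0 + 0 + 0 + 2 + 3 + 2 + 3 = 10
X has the highest total.

X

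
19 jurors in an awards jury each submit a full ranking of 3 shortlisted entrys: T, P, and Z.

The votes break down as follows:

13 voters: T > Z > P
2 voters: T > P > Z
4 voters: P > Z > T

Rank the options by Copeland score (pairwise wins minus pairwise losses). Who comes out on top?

Pairwise results:
  T vs P: T wins 15–4.
  T vs Z: T wins 15–4.
  P vs Z: Z wins 13–6.
Copeland scores (wins − losses):
  T: 2 − 0 = 2
  P: 0 − 2 = -2
  Z: 1 − 1 = 0
T has the best Copeland score.

T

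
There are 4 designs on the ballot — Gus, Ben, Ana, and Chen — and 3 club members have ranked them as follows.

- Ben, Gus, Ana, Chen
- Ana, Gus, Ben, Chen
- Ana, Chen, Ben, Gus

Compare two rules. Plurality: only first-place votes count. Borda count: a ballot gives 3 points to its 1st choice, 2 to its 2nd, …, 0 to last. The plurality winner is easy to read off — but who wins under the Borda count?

Ana

Plurality first-place counts: Gus 0, Ben 1, Ana 2, Chen 0 → Ana.
Borda totals: Gus 4, Ben 5, Ana 7, Chen 2 → Ana.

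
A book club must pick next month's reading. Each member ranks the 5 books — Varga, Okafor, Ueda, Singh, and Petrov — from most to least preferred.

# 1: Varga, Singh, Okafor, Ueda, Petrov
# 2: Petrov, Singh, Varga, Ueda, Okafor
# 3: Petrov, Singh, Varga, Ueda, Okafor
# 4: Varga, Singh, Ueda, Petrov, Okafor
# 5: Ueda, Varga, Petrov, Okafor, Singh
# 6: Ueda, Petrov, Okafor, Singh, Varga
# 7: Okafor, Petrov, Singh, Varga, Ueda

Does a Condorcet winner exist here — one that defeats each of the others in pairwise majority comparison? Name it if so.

None — there is no Condorcet winner

Head-to-head results (7 voters total):
Varga vs Okafor: Varga wins 5–2.
Varga vs Ueda: Varga wins 5–2.
Varga vs Singh: Singh wins 4–3.
Varga vs Petrov: Petrov wins 4–3.
Okafor vs Ueda: Ueda wins 5–2.
Okafor vs Singh: Singh wins 4–3.
Okafor vs Petrov: Petrov wins 5–2.
Ueda vs Singh: Singh wins 5–2.
Ueda vs Petrov: Ueda wins 4–3.
Singh vs Petrov: Petrov wins 5–2.
No candidate beats all others: Varga beats Ueda beats Petrov beats Varga, a majority cycle.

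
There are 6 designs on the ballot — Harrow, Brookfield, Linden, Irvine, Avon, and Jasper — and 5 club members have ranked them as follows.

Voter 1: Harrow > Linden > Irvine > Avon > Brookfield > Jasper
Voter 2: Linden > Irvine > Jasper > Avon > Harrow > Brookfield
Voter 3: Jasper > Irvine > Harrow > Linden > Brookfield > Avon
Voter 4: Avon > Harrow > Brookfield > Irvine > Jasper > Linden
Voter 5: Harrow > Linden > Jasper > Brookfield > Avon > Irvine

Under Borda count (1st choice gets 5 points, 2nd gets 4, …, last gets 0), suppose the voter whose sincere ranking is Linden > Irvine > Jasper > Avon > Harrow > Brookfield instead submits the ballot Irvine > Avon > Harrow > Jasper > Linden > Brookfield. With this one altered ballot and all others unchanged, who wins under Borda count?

Harrow

Borda totals with the altered ballot: Harrow 20, Brookfield 7, Linden 11, Irvine 14, Avon 12, Jasper 11.
The winner is unchanged: still Harrow.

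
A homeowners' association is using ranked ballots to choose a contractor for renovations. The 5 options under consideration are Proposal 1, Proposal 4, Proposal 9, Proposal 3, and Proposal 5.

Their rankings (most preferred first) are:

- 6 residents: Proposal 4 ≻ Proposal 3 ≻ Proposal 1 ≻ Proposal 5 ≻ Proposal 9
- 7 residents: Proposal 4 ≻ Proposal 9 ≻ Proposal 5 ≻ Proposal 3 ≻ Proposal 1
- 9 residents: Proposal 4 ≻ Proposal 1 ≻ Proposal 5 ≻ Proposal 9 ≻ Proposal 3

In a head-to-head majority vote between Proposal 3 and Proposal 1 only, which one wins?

Ballots ranking Proposal 3 above Proposal 1: 6+7 = 13.
Ballots ranking Proposal 1 above Proposal 3: 9.
Proposal 3 wins the head-to-head, 13–9.

Proposal 3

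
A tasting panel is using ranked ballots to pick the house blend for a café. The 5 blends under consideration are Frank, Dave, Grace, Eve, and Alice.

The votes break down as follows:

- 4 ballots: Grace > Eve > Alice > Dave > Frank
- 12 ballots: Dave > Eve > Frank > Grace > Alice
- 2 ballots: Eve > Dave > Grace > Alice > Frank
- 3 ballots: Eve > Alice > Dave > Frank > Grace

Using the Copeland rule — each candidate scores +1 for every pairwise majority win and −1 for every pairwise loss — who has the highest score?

Dave

Pairwise results:
  Frank vs Dave: Dave wins 21–0.
  Frank vs Grace: Frank wins 15–6.
  Frank vs Eve: Eve wins 21–0.
  Frank vs Alice: Frank wins 12–9.
  Dave vs Grace: Dave wins 17–4.
  Dave vs Eve: Dave wins 12–9.
  Dave vs Alice: Dave wins 14–7.
  Grace vs Eve: Eve wins 17–4.
  Grace vs Alice: Grace wins 18–3.
  Eve vs Alice: Eve wins 21–0.
Copeland scores (wins − losses):
  Frank: 2 − 2 = 0
  Dave: 4 − 0 = 4
  Grace: 1 − 3 = -2
  Eve: 3 − 1 = 2
  Alice: 0 − 4 = -4
Dave has the best Copeland score.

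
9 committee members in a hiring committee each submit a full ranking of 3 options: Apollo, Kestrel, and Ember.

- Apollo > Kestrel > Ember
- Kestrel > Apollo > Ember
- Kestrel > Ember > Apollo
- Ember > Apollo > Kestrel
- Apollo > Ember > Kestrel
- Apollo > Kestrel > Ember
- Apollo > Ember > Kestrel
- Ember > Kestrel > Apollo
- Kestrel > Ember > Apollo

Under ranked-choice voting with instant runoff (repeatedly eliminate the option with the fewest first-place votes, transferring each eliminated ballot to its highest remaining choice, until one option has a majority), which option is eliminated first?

Ember

Round 1: Apollo 4, Kestrel 3, Ember 2. Ember has the fewest and is eliminated.
Round 2: Apollo 5, Kestrel 4. Apollo has a majority.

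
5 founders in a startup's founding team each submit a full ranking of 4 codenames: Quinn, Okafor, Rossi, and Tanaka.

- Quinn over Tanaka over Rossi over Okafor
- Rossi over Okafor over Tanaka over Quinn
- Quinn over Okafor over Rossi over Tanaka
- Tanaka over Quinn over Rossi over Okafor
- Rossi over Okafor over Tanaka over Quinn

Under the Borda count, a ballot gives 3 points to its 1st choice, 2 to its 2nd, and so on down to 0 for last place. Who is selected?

Rossi

Borda scores:
  Quinn: 3 + 0 + 3 + 2 + 0 = 8
  Okafor: 0 + 2 + 2 + 0 + 2 = 6
  Rossi: 1 + 3 + 1 + 1 + 3 = 9
  Tanaka: 2 + 1 + 0 + 3 + 1 = 7
Rossi has the highest total.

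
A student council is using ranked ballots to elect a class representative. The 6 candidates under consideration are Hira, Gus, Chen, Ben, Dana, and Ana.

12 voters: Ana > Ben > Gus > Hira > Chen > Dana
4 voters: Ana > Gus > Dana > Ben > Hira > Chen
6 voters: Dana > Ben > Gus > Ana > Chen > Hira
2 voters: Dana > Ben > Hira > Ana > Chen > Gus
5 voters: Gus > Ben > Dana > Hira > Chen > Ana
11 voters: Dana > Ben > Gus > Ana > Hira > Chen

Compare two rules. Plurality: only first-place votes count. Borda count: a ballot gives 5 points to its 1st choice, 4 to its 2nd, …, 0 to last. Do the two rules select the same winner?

No

Plurality first-place counts: Hira 0, Gus 5, Chen 0, Ben 0, Dana 19, Ana 16 → Dana.
Borda totals: Hira 55, Gus 128, Chen 25, Ben 152, Dana 122, Ana 118 → Ben.
The two rules disagree: plurality picks Dana, Borda picks Ben.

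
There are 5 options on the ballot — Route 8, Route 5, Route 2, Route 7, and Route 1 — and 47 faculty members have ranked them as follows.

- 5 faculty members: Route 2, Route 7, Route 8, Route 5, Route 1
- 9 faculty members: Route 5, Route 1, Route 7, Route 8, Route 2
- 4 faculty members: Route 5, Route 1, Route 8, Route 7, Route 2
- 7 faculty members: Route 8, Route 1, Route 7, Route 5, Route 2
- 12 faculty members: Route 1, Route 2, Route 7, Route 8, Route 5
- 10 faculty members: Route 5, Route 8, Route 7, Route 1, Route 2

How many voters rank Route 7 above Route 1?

Ballots ranking Route 7 above Route 1: 5+10 = 15.
Ballots ranking Route 1 above Route 7: 9+4+7+12 = 32.
So 15 of 47 voters prefer Route 7 to Route 1.

15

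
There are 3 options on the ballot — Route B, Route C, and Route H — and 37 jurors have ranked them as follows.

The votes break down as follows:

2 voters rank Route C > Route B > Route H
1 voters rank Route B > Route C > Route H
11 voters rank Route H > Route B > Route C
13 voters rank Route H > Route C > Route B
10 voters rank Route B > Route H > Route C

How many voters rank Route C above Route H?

3

Ballots ranking Route C above Route H: 2+1 = 3.
Ballots ranking Route H above Route C: 11+13+10 = 34.
So 3 of 37 voters prefer Route C to Route H.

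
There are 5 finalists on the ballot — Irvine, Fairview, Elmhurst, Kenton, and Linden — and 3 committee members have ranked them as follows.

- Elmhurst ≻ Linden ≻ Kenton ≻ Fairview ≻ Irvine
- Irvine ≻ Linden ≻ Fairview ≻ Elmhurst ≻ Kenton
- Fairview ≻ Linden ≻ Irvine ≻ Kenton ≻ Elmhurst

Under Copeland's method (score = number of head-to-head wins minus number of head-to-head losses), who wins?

Pairwise results:
  Irvine vs Fairview: Fairview wins 2–1.
  Irvine vs Elmhurst: Irvine wins 2–1.
  Irvine vs Kenton: Irvine wins 2–1.
  Irvine vs Linden: Linden wins 2–1.
  Fairview vs Elmhurst: Fairview wins 2–1.
  Fairview vs Kenton: Fairview wins 2–1.
  Fairview vs Linden: Linden wins 2–1.
  Elmhurst vs Kenton: Elmhurst wins 2–1.
  Elmhurst vs Linden: Linden wins 2–1.
  Kenton vs Linden: Linden wins 3–0.
Copeland scores (wins − losses):
  Irvine: 2 − 2 = 0
  Fairview: 3 − 1 = 2
  Elmhurst: 1 − 3 = -2
  Kenton: 0 − 4 = -4
  Linden: 4 − 0 = 4
Linden has the best Copeland score.

Linden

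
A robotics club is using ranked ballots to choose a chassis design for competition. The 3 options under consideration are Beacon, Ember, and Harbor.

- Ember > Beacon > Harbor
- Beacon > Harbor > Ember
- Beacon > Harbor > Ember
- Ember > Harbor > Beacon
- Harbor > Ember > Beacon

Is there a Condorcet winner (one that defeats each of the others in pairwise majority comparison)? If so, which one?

None — there is no Condorcet winner

Head-to-head results (5 voters total):
Beacon vs Ember: Ember wins 3–2.
Beacon vs Harbor: Beacon wins 3–2.
Ember vs Harbor: Harbor wins 3–2.
No candidate beats all others: Beacon beats Harbor beats Ember beats Beacon, a majority cycle.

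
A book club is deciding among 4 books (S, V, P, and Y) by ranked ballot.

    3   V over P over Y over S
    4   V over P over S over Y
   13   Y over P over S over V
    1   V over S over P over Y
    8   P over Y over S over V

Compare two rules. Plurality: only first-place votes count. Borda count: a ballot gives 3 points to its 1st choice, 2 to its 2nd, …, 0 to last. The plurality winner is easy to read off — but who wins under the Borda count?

Plurality first-place counts: S 0, V 8, P 8, Y 13 → Y.
Borda totals: S 27, V 24, P 65, Y 58 → P.

P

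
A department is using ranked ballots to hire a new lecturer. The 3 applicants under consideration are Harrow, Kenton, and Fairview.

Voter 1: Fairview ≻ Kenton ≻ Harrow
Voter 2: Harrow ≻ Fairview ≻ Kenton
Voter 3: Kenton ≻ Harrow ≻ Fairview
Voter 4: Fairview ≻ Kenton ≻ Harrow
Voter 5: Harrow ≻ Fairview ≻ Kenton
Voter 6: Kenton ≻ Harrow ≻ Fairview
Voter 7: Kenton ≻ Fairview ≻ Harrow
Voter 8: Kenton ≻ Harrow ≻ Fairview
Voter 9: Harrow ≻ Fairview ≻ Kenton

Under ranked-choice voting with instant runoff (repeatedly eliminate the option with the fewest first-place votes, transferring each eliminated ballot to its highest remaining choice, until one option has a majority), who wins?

Kenton

Round 1: Kenton 4, Harrow 3, Fairview 2. Fairview has the fewest and is eliminated.
Round 2: Kenton 6, Harrow 3. Kenton has a majority.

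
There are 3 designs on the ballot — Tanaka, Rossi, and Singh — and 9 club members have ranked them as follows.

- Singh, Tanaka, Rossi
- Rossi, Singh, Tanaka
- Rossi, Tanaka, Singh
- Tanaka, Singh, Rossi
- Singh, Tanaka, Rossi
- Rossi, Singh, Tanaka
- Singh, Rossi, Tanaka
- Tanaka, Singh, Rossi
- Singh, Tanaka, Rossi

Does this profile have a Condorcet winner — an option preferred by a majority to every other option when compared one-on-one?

Yes

Head-to-head results (9 voters total):
Tanaka vs Rossi: Tanaka wins 5–4.
Tanaka vs Singh: Singh wins 6–3.
Rossi vs Singh: Singh wins 6–3.
Singh beats each rival — Tanaka (6–3), Rossi (6–3) — so Singh is the Condorcet winner.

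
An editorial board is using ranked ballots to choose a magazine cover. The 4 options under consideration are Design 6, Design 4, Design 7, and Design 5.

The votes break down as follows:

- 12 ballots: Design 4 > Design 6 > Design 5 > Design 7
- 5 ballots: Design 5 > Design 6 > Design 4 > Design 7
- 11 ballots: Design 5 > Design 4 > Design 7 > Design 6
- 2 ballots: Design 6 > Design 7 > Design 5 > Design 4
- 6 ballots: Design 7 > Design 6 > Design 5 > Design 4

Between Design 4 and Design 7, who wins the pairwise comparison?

Ballots ranking Design 4 above Design 7: 12+5+11 = 28.
Ballots ranking Design 7 above Design 4: 2+6 = 8.
Design 4 wins the head-to-head, 28–8.

Design 4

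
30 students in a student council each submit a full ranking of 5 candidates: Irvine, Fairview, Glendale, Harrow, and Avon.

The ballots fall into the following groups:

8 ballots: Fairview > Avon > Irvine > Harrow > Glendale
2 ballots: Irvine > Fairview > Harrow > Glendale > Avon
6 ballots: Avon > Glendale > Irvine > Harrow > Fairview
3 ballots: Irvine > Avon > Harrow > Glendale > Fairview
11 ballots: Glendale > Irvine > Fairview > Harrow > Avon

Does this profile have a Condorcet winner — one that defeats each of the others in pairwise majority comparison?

No

Head-to-head results (30 voters total):
Irvine vs Fairview: Irvine wins 22–8.
Irvine vs Glendale: Glendale wins 17–13.
Irvine vs Harrow: Irvine wins 30–0.
Irvine vs Avon: Irvine wins 16–14.
Fairview vs Glendale: Glendale wins 20–10.
Fairview vs Harrow: Fairview wins 21–9.
Fairview vs Avon: Fairview wins 21–9.
Glendale vs Harrow: Glendale wins 17–13.
Glendale vs Avon: Avon wins 17–13.
Harrow vs Avon: Avon wins 17–13.
No candidate beats all others: Irvine beats Avon beats Glendale beats Irvine, a majority cycle.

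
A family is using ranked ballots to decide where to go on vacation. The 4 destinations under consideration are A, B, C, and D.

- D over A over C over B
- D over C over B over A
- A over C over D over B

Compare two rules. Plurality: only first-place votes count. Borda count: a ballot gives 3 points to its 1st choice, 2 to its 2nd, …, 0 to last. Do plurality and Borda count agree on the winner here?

Plurality first-place counts: A 1, B 0, C 0, D 2 → D.
Borda totals: A 5, B 1, C 5, D 7 → D.
The two rules agree on D.

Yes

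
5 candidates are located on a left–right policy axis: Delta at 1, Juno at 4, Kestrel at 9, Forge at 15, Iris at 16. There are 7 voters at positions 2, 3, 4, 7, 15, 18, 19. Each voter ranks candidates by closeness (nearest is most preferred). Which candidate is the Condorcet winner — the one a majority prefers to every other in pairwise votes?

Kestrel

With single-peaked preferences on a line, the Condorcet winner is the candidate closest to the median voter.
The median voter (position 7) is closest to Kestrel at 9.
Check: Kestrel vs Juno — voters closer to Kestrel: 4 of 7.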